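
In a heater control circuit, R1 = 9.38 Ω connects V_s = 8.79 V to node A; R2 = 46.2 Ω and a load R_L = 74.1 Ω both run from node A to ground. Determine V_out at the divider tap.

R2 ‖ R_L = (46.2 × 74.1)/(46.2 + 74.1) = 28.46 Ω.
Voltage divider with the loaded lower leg: V_out = 8.79 × 28.46/(9.38 + 28.46) = 8.79 × 0.7521 = 6.611 V.
(Unloaded it would be 7.31 V; the load pulls it down.)

V_out ≈ 6.61 V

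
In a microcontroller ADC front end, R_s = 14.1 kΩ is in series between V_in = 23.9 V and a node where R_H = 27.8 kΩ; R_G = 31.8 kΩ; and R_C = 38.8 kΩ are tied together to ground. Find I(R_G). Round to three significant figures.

Combine the parallel branches: R_p = (1/27.8 + 1/31.8 + 1/38.8)⁻¹ = 10.73 kΩ.
V_A = 23.9 × 10.73/24.83 = 10.33 V.
I(R_G) = V_A / R_G = 10.33/31.8 = 0.3248 mA.
(Check via current divider: I_total = 0.9625 mA; share G_k/ΣG = 0.3374 → same result.)

I ≈ 0.325 mA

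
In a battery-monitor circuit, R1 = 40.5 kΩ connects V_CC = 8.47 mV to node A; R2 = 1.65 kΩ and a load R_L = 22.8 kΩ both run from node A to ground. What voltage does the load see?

R2 ‖ R_L = (1.65 × 22.8)/(1.65 + 22.8) = 1.539 kΩ.
Then V_out = V_CC · R2'/(R1 + R2') = 8.47 × 1.539/42.04 = 0.3100 mV.

V_out ≈ 0.310 mV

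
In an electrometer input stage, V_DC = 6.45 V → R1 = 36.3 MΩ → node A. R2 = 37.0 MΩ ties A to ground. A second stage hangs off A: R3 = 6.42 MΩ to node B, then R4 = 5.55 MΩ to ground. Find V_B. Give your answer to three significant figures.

Looking into the second stage from A: R3 + R4 = 11.97 MΩ appears in parallel with R2.
R2 ‖ (R3+R4) = 9.044 MΩ.
First divider: V_A = V_DC · 9.044/(36.3 + 9.044) = 1.286 V.
Then the unloaded second divider: V_B = V_A × R4/(R3+R4) = 1.286 × 0.4637 = 0.5965 V.

V_B ≈ 0.596 V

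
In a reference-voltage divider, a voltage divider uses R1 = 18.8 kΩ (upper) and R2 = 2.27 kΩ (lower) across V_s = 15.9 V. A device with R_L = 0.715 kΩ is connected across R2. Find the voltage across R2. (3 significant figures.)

V_out ≈ 0.447 V

R2 ‖ R_L = (2.27 × 0.715)/(2.27 + 0.715) = 0.5437 kΩ.
Voltage divider with the loaded lower leg: V_out = 15.9 × 0.5437/(18.8 + 0.5437) = 15.9 × 0.02811 = 0.4469 V.
(Unloaded it would be 1.71 V; the load pulls it down.)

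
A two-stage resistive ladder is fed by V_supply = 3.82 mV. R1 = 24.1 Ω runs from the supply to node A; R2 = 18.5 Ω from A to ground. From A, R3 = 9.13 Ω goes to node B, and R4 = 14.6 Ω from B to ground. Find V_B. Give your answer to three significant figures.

Looking into the second stage from A: R3 + R4 = 23.73 Ω appears in parallel with R2.
R2 ‖ (R3+R4) = 10.40 Ω.
First divider: V_A = V_supply · 10.40/(24.1 + 10.40) = 1.151 mV.
Then the unloaded second divider: V_B = V_A × R4/(R3+R4) = 1.151 × 0.6153 = 0.7083 mV.

V_B ≈ 0.708 mV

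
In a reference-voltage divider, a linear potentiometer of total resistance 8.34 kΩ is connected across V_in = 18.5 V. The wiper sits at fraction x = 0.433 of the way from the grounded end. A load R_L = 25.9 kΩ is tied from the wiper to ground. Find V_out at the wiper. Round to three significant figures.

Split the track: R_lower = x·R_p = 3.611 kΩ, R_upper = (1−x)·R_p = 4.729 kΩ.
(x·R_p) ‖ R_L = 3.169 kΩ.
Loaded-divider output: V_out = 18.5 × 0.4013 = 7.424 V.

V_out ≈ 7.42 V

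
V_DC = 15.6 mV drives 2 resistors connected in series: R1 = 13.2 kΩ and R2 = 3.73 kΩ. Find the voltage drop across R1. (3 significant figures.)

V ≈ 12.2 mV

Total series resistance ΣR = 13.2 + 3.73 = 16.93 kΩ.
V = V_DC · R/ΣR = 15.6 × 0.7797 = 12.16 mV.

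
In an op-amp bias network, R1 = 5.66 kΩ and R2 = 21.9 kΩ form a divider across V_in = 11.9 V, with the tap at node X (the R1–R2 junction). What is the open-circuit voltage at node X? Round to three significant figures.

V_th ≈ 9.46 V

V_th is the unloaded tap voltage: V_in · R2/(R1+R2) = 11.9 × 0.7946 = 9.456 V.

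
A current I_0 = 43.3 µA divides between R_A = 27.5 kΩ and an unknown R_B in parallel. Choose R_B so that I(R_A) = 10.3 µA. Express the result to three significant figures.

In a two-way split, I_A/I_0 = R_B/(R_A + R_B).
With f = 0.2379, R_B = R_A · f/(1−f) = 27.5 × 0.3121 = 8.583 kΩ.

R_B ≈ 8.58 kΩ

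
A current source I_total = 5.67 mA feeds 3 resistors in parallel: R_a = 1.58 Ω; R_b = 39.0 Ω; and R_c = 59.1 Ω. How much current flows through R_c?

ΣG = 1/1.58 + 1/39.0 + 1/59.1 = 0.6755.
Current divider: I(R_c) = I_total · G_k/ΣG = 5.67 × (0.01692/0.6755) = 5.67 × 0.02505 = 0.1420 mA.

I ≈ 0.142 mA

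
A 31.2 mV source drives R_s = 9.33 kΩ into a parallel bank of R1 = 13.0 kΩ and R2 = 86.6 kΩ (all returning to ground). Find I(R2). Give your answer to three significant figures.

Equivalent of the parallel group: R_p = 11.30 kΩ.
V_A = 31.2 × 11.30/20.63 = 17.09 mV.
Branch current I = V_A/R2 = 17.09/86.6 = 0.1974 µA.

I ≈ 0.197 µA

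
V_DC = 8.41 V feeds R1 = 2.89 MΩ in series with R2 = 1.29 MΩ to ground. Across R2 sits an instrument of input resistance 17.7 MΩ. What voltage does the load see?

V_out ≈ 2.47 V

The load sits in parallel with R2, giving an effective lower resistance R2' = R2·R_L/(R2+R_L) = 1.202 MΩ.
Voltage divider with the loaded lower leg: V_out = 8.41 × 1.202/(2.89 + 1.202) = 8.41 × 0.2938 = 2.471 V.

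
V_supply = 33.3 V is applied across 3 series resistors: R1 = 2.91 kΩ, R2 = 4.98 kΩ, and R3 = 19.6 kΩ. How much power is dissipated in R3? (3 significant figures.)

ΣR = 27.49 kΩ → I = 33.3/27.49 = 1.211 mA.
P(R3) = I²·R3 = (1.211)² × 19.6 = 28.76 mW.

P ≈ 28.8 mW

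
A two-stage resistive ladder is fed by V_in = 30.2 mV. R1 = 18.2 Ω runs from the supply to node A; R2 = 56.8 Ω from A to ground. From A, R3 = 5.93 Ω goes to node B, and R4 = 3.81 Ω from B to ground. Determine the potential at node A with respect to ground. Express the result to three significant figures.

Looking into the second stage from A: R3 + R4 = 9.740 Ω appears in parallel with R2.
R2 ‖ (R3+R4) = 8.314 Ω.
So V_A = 30.2 × 0.3136 = 9.470 mV.

V_A ≈ 9.47 mV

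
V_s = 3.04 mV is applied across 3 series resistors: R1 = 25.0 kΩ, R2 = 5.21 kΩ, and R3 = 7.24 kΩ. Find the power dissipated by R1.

Series current I = V_s/ΣR = 3.04/37.45 = 0.08117 µA.
V(R1) = I·R = 2.029 mV; P = V·I = 2.029 × 0.08117 = 0.1647 nW.

P ≈ 0.165 nW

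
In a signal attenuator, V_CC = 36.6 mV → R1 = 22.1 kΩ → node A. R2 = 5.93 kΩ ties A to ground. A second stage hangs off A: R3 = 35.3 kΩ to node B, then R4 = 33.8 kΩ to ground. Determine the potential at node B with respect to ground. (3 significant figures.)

V_B ≈ 3.55 mV

Node A sees R2 in parallel with the series input of stage 2, R3 + R4 = 69.10 kΩ.
R2 ‖ (R3+R4) = 5.461 kΩ.
V_A = 36.6 × 5.461/(22.1 + 5.461) = 7.252 mV.
Then the unloaded second divider: V_B = V_A × R4/(R3+R4) = 7.252 × 0.4891 = 3.547 mV.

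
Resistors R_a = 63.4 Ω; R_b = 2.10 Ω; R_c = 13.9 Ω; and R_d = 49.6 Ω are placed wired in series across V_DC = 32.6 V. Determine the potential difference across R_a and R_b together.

Series total: ΣR = 63.4 + 2.10 + 13.9 + 49.6 = 129.0 Ω.
R_{R_a..R_b} = 63.4 + 2.10 = 65.50 Ω.
V = V_DC · R/ΣR = 32.6 × 0.5078 = 16.55 V.

V ≈ 16.6 V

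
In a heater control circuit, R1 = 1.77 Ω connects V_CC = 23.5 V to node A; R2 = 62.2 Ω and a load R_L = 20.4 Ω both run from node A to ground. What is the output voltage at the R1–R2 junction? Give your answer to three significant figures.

V_out ≈ 21.1 V

First combine the lower leg with the load: R2 ‖ R_L = 15.36 Ω.
Now apply the divider: V_out = 23.5 × 0.8967 = 21.07 V.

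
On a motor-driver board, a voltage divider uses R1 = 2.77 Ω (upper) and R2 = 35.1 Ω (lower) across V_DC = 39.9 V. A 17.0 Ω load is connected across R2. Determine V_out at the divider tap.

V_out ≈ 32.1 V

The load sits in parallel with R2, giving an effective lower resistance R2' = R2·R_L/(R2+R_L) = 11.45 Ω.
Now apply the divider: V_out = 39.9 × 0.8052 = 32.13 V.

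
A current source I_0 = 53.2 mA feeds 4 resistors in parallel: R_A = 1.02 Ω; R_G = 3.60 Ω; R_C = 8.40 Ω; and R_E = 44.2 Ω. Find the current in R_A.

I ≈ 37.3 mA

Conductances: ΣG = 1/1.02 + 1/3.60 + 1/8.40 + 1/44.2 = 1.400 (1/Ω).
Current divider: I(R_A) = I_0 · G_k/ΣG = 53.2 × (0.9804/1.400) = 53.2 × 0.7004 = 37.26 mA.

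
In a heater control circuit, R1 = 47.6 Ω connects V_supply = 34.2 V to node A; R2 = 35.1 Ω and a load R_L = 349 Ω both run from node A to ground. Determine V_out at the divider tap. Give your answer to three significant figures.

The load sits in parallel with R2, giving an effective lower resistance R2' = R2·R_L/(R2+R_L) = 31.89 Ω.
Then V_out = V_supply · R2'/(R1 + R2') = 34.2 × 31.89/79.49 = 13.72 V.

V_out ≈ 13.7 V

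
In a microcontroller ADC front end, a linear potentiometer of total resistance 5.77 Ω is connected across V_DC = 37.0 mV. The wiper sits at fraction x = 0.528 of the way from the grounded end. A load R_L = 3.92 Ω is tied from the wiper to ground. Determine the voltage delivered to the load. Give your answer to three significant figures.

V_out ≈ 14.3 mV

Lower segment x·R_p = 3.047 Ω; upper segment (1−x)·R_p = 2.723 Ω.
(x·R_p) ‖ R_L = 1.714 Ω.
Loaded-divider output: V_out = 37.0 × 0.3863 = 14.29 mV.
(Unloaded: V_out = x·V_DC = 19.5 mV.)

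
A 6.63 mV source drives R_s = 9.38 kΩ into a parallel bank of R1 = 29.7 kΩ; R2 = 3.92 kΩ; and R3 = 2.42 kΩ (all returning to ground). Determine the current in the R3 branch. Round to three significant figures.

Equivalent of the parallel group: R_p = 1.425 kΩ.
V_A = 6.63 × 1.425/10.80 = 0.8741 mV.
I(R3) = V_A / R3 = 0.8741/2.42 = 0.3612 µA.

I ≈ 0.361 µA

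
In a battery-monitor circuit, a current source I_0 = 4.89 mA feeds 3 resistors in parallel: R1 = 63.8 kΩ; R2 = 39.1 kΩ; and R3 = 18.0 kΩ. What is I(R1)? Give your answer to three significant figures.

ΣG = 1/63.8 + 1/39.1 + 1/18.0 = 0.09680.
By the current-divider rule, I = I_0 · G_k/ΣG = 4.89 × 0.1619 = 0.7918 mA.

I ≈ 0.792 mA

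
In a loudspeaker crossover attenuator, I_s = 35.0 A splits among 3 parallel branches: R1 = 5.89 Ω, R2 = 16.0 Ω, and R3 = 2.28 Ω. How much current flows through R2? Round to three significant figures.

I ≈ 3.26 A

ΣG = 1/5.89 + 1/16.0 + 1/2.28 = 0.6709.
By the current-divider rule, I = I_s · G_k/ΣG = 35.0 × 0.09316 = 3.261 A.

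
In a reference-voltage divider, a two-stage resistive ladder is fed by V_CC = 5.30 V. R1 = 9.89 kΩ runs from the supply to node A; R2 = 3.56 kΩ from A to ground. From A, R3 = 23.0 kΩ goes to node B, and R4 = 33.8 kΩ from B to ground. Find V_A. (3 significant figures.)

V_A ≈ 1.34 V

Node A sees R2 in parallel with the series input of stage 2, R3 + R4 = 56.80 kΩ.
R2 ‖ (R3+R4) = 3.350 kΩ.
First divider: V_A = V_CC · 3.350/(9.89 + 3.350) = 1.341 V.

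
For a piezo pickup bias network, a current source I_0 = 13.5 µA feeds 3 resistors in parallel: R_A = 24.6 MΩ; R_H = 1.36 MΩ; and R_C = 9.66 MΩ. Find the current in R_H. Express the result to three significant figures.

I ≈ 11.3 µA

ΣG = 1/24.6 + 1/1.36 + 1/9.66 = 0.8795.
By the current-divider rule, I = I_0 · G_k/ΣG = 13.5 × 0.8361 = 11.29 µA.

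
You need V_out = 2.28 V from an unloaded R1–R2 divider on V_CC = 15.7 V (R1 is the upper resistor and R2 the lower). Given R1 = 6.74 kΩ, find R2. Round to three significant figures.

R2 ≈ 1.15 kΩ

V_out/V_CC = R2/(R1+R2) = 0.1452.
R2 = R1 · 0.1452/(1 − 0.1452) = 1.145 kΩ.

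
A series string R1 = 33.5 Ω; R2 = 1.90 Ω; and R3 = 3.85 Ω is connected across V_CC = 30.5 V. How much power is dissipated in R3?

P ≈ 2.32 W

Series current I = V_CC/ΣR = 30.5/39.25 = 0.7771 A.
P = I²R = 0.6038 × 3.85 = 2.325 W.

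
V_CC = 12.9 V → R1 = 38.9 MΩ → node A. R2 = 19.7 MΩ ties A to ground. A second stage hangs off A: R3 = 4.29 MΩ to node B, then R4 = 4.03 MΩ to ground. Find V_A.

V_A ≈ 1.69 V

Node A sees R2 in parallel with the series input of stage 2, R3 + R4 = 8.320 MΩ.
R2 ‖ (R3+R4) = 5.850 MΩ.
So V_A = 12.9 × 0.1307 = 1.686 V.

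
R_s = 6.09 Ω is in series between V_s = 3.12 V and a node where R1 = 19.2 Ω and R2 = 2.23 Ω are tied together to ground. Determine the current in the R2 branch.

Combine the parallel branches: R_p = (1/19.2 + 1/2.23)⁻¹ = 1.998 Ω.
V_A = 3.12 × 1.998/8.088 = 0.7707 V.
Branch current I = V_A/R2 = 0.7707/2.23 = 0.3456 A.
(Equivalently: I_total = 0.3858 A, then current-divider fraction G_k/ΣG = 0.8959.)

I ≈ 0.346 A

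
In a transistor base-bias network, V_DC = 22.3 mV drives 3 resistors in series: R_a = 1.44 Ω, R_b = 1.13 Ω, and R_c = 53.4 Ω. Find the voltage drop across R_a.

Total series resistance ΣR = 1.44 + 1.13 + 53.4 = 55.97 Ω.
By the voltage-divider rule, V = 22.3 × 1.440/55.97 = 0.5737 mV.

V ≈ 0.574 mV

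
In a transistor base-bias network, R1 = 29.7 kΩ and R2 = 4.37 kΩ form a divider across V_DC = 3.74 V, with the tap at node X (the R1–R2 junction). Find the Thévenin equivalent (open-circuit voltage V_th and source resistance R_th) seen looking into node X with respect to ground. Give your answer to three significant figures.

V_th ≈ 0.480 V, R_th ≈ 3.81 kΩ

With X open, the divider is unloaded: V_th = 3.74 × 4.37/34.07 = 0.4797 V.
With V_DC suppressed (replaced by a short), R_th = R1 ‖ R2 = (29.70 × 4.37)/(29.70 + 4.37) = 3.809 kΩ.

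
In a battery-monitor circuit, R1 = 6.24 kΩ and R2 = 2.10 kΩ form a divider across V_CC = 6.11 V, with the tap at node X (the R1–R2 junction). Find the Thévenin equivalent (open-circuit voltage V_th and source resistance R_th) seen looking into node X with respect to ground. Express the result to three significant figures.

V_th is the unloaded tap voltage: V_CC · R2/(R1+R2) = 6.11 × 0.2518 = 1.538 V.
Zeroing V_CC shorts the top of R1 to ground, so R_th = R1 ‖ R2 = 1.571 kΩ.

V_th ≈ 1.54 V, R_th ≈ 1.57 kΩ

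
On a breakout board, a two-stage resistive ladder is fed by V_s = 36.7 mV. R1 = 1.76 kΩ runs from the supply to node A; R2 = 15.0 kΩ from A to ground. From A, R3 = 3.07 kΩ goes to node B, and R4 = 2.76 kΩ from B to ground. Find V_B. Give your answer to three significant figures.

V_B ≈ 12.2 mV

Node A sees R2 in parallel with the series input of stage 2, R3 + R4 = 5.830 kΩ.
R2 ‖ (R3+R4) = 4.198 kΩ.
So V_A = 36.7 × 0.7046 = 25.86 mV.
Then the unloaded second divider: V_B = V_A × R4/(R3+R4) = 25.86 × 0.4734 = 12.24 mV.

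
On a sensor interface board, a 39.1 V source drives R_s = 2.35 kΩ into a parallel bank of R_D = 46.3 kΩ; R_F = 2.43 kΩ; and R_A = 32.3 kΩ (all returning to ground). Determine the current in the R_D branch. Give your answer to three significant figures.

I ≈ 0.404 mA

Combine the parallel branches: R_p = (1/46.3 + 1/2.43 + 1/32.3)⁻¹ = 2.155 kΩ.
Node voltage V_A = V_DC · R_p/(R_s + R_p) = 39.1 × 0.4783 = 18.70 V.
I(R_D) = V_A / R_D = 18.70/46.3 = 0.4039 mA.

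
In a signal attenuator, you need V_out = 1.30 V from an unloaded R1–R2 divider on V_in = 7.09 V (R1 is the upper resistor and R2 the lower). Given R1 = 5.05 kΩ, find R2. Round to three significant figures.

Required fraction k = V_out/V_in = 0.1834.
R2 = R1 · 0.1834/(1 − 0.1834) = 1.134 kΩ.

R2 ≈ 1.13 kΩ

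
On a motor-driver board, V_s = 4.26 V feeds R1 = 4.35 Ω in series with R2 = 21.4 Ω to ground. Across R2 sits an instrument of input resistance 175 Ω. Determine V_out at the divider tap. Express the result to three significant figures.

R2 ‖ R_L = (21.4 × 175)/(21.4 + 175) = 19.07 Ω.
Now apply the divider: V_out = 4.26 × 0.8142 = 3.469 V.
(Unloaded it would be 3.54 V; the load pulls it down.)

V_out ≈ 3.47 V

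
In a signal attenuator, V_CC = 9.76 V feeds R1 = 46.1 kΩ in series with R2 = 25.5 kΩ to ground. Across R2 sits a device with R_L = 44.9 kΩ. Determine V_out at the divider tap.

First combine the lower leg with the load: R2 ‖ R_L = 16.26 kΩ.
Voltage divider with the loaded lower leg: V_out = 9.76 × 16.26/(46.1 + 16.26) = 9.76 × 0.2608 = 2.545 V.

V_out ≈ 2.55 V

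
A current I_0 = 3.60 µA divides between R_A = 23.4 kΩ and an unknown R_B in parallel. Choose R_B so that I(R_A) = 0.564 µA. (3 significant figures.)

R_B ≈ 4.35 kΩ

The fraction through R_A equals R_B/(R_A+R_B).
With f = 0.1567, R_B = R_A · f/(1−f) = 23.4 × 0.1858 = 4.347 kΩ.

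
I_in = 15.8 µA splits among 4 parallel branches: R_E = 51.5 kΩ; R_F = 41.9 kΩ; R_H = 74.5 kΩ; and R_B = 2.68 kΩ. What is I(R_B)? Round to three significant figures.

Total conductance ΣG = 1/51.5 + 1/41.9 + 1/74.5 + 1/2.68 = 0.4298 (units of 1/kΩ).
Current divider: I(R_B) = I_in · G_k/ΣG = 15.8 × (0.3731/0.4298) = 15.8 × 0.8681 = 13.72 µA.

I ≈ 13.7 µA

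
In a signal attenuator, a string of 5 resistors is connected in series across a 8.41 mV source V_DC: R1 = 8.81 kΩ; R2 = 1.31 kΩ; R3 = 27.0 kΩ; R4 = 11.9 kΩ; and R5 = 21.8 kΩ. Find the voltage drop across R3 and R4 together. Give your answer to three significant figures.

Series total: ΣR = 8.81 + 1.31 + 27.0 + 11.9 + 21.8 = 70.82 kΩ.
R_{R3..R4} = 27.0 + 11.9 = 38.90 kΩ.
V = V_DC · R/ΣR = 8.41 × 0.5493 = 4.619 mV.

V ≈ 4.62 mV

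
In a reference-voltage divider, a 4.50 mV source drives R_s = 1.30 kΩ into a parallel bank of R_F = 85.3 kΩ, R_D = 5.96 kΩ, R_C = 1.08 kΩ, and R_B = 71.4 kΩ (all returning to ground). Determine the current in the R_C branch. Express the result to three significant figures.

Combine the parallel branches: R_p = (1/85.3 + 1/5.96 + 1/1.08 + 1/71.4)⁻¹ = 0.8933 kΩ.
V_A = 4.50 × 0.8933/2.193 = 1.833 mV.
I(R_C) = V_A / R_C = 1.833/1.08 = 1.697 µA.

I ≈ 1.70 µA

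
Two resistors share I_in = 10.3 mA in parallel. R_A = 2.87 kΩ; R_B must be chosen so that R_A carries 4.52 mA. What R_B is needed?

R_B ≈ 2.24 kΩ

The fraction through R_A equals R_B/(R_A+R_B).
4.52/10.3 = R_B/(R_A + R_B) → R_B = R_A · (0.4388)/(1 − 0.4388) = 2.87 × 0.7820 = 2.244 kΩ.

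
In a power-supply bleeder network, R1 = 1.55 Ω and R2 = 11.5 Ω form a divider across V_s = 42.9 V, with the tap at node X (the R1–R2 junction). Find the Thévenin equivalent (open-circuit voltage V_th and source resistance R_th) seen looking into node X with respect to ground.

With X open, the divider is unloaded: V_th = 42.9 × 11.5/13.05 = 37.80 V.
With V_s suppressed (replaced by a short), R_th = R1 ‖ R2 = (1.550 × 11.5)/(1.550 + 11.5) = 1.366 Ω.

V_th ≈ 37.8 V, R_th ≈ 1.37 Ω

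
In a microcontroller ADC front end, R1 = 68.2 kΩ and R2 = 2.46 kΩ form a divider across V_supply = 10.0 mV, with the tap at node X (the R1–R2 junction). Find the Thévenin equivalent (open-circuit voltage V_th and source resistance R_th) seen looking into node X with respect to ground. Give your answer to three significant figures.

With X open, the divider is unloaded: V_th = 10.0 × 2.46/70.66 = 0.3481 mV.
Looking into X with the source shorted: R_th = R1·R2/(R1+R2) = 68.20 × 2.46/70.66 = 2.374 kΩ.

V_th ≈ 0.348 mV, R_th ≈ 2.37 kΩ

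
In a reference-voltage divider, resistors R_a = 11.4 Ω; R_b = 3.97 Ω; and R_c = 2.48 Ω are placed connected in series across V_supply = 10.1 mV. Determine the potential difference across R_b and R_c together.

Total series resistance ΣR = 11.4 + 3.97 + 2.48 = 17.85 Ω.
R_{R_b..R_c} = 3.97 + 2.48 = 6.450 Ω.
V = V_supply · R/ΣR = 10.1 × 0.3613 = 3.650 mV.

V ≈ 3.65 mV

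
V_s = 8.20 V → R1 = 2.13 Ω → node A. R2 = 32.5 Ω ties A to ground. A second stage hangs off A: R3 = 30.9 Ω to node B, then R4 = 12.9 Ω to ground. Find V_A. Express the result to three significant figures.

V_A ≈ 7.36 V

Node A sees R2 in parallel with the series input of stage 2, R3 + R4 = 43.80 Ω.
Effective lower resistance at A: R2 ‖ 43.80 = 18.66 Ω.
So V_A = 8.20 × 0.8975 = 7.360 V.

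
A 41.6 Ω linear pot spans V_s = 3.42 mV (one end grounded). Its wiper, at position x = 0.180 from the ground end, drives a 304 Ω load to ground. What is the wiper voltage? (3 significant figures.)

Lower segment x·R_p = 7.488 Ω; upper segment (1−x)·R_p = 34.11 Ω.
Lower segment in parallel with the load: 7.488 ‖ 304 = 7.308 Ω.
Then V_out = V_s · 7.308/(34.11 + 7.308) = 0.6034 mV.

V_out ≈ 0.603 mV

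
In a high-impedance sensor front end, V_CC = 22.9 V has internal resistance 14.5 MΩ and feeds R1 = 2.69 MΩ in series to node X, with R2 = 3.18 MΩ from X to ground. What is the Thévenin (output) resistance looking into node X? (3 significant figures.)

R1' = 14.5 + 2.69 = 17.19 MΩ (source resistance + R1).
Zeroing V_CC shorts the top of R1' to ground, so R_th = R1' ‖ R2 = 2.684 MΩ.

R_th ≈ 2.68 MΩ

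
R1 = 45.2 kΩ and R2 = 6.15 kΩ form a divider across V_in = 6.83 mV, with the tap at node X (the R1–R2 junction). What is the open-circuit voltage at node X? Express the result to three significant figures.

V_th is the unloaded tap voltage: V_in · R2/(R1+R2) = 6.83 × 0.1198 = 0.8180 mV.

V_th ≈ 0.818 mV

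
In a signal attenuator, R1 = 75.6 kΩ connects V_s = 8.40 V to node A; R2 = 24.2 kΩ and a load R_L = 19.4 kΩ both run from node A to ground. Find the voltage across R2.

The load sits in parallel with R2, giving an effective lower resistance R2' = R2·R_L/(R2+R_L) = 10.77 kΩ.
Then V_out = V_s · R2'/(R1 + R2') = 8.40 × 10.77/86.37 = 1.047 V.

V_out ≈ 1.05 V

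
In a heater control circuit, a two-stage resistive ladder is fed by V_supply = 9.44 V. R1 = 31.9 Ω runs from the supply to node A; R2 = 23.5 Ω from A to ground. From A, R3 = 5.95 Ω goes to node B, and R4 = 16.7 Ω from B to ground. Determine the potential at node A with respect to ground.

V_A ≈ 2.51 V

The second stage (R3 + R4 = 22.65 Ω) loads node A in parallel with R2.
R2 ‖ (R3+R4) = 11.53 Ω.
First divider: V_A = V_supply · 11.53/(31.9 + 11.53) = 2.507 V.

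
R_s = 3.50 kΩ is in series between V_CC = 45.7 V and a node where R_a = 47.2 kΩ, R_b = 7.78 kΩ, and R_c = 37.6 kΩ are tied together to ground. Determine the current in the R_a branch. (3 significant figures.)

I ≈ 0.599 mA

Equivalent of the parallel group: R_p = 5.672 kΩ.
Node voltage V_A = V_CC · R_p/(R_s + R_p) = 45.7 × 0.6184 = 28.26 V.
I(R_a) = V_A / R_a = 28.26/47.2 = 0.5987 mA.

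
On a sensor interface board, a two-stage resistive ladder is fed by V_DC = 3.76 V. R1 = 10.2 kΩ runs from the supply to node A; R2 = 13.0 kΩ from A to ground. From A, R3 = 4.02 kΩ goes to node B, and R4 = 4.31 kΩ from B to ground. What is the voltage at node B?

The second stage (R3 + R4 = 8.330 kΩ) loads node A in parallel with R2.
Effective lower resistance at A: R2 ‖ 8.330 = 5.077 kΩ.
So V_A = 3.76 × 0.3323 = 1.250 V.
V_B = V_A × 0.5174 = 0.6465 V.

V_B ≈ 0.647 V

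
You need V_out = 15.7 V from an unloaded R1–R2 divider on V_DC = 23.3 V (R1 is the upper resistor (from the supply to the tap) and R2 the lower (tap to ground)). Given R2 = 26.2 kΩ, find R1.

R1 ≈ 12.7 kΩ

The divider ratio is R2/(R1+R2) = 15.7/23.3 = 0.6738.
R1 = R2·(1/k − 1) = 26.2 × 0.4841 = 12.68 kΩ.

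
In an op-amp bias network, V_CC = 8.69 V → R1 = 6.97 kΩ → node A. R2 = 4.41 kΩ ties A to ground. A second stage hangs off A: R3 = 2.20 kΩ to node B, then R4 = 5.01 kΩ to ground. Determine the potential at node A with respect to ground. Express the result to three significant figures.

V_A ≈ 2.45 V

Node A sees R2 in parallel with the series input of stage 2, R3 + R4 = 7.210 kΩ.
Effective lower resistance at A: R2 ‖ 7.210 = 2.736 kΩ.
V_A = 8.69 × 2.736/(6.97 + 2.736) = 2.450 V.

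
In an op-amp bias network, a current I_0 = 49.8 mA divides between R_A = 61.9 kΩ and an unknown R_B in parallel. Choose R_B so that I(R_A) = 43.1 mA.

Two-branch current divider: I_A = I_0 · R_B/(R_A + R_B).
With f = 0.8655, R_B = R_A · f/(1−f) = 61.9 × 6.433 = 398.2 kΩ.

R_B ≈ 398 kΩ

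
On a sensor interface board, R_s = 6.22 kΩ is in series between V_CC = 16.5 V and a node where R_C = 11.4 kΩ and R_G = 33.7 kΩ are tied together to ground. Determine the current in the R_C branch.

Parallel bank: R_p = 1/(1/11.4 + 1/33.7) = 8.518 kΩ.
Node voltage V_A = V_CC · R_p/(R_s + R_p) = 16.5 × 0.5780 = 9.537 V.
Branch current I = V_A/R_C = 9.537/11.4 = 0.8365 mA.
(Check via current divider: I_total = 1.120 mA; share G_k/ΣG = 0.7472 → same result.)

I ≈ 0.837 mA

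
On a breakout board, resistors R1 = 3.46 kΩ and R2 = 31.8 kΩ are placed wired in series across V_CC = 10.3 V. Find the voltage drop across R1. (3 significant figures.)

Series total: ΣR = 3.46 + 31.8 = 35.26 kΩ.
Voltage divider: V = V_CC · (3.460 / 35.26) = 10.3 × 0.09813 = 1.011 V.

V ≈ 1.01 V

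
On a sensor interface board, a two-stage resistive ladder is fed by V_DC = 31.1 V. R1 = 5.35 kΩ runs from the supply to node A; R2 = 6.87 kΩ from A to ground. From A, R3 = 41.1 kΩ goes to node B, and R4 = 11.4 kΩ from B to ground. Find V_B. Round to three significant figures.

V_B ≈ 3.59 V

Looking into the second stage from A: R3 + R4 = 52.50 kΩ appears in parallel with R2.
Effective lower resistance at A: R2 ‖ 52.50 = 6.075 kΩ.
So V_A = 31.1 × 0.5317 = 16.54 V.
V_B = V_A × 0.2171 = 3.591 V.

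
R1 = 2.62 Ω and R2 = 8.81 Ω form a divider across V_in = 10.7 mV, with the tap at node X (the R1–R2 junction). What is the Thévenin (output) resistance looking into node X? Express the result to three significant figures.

Zeroing V_in shorts the top of R1 to ground, so R_th = R1 ‖ R2 = 2.019 Ω.

R_th ≈ 2.02 Ω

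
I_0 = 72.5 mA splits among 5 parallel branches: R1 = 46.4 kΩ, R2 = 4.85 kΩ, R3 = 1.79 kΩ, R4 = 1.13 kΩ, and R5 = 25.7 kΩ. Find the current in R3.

ΣG = 1/46.4 + 1/4.85 + 1/1.79 + 1/1.13 + 1/25.7 = 1.710.
R3 takes the fraction G_k/ΣG = 0.5587/1.710 = 0.3267, so I = 72.5 × 0.3267 = 23.68 mA.

I ≈ 23.7 mA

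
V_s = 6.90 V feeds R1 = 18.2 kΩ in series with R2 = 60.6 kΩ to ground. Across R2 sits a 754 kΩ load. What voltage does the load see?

V_out ≈ 5.21 V

First combine the lower leg with the load: R2 ‖ R_L = 56.09 kΩ.
Now apply the divider: V_out = 6.90 × 0.7550 = 5.210 V.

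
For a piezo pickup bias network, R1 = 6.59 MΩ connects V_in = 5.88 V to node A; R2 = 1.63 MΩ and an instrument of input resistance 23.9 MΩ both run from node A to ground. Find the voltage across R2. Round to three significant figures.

R2 ‖ R_L = (1.63 × 23.9)/(1.63 + 23.9) = 1.526 MΩ.
Now apply the divider: V_out = 5.88 × 0.1880 = 1.106 V.

V_out ≈ 1.11 V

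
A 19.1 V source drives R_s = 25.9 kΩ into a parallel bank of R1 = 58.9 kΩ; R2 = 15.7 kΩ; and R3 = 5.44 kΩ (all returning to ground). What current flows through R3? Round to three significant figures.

Parallel bank: R_p = 1/(1/58.9 + 1/15.7 + 1/5.44) = 3.781 kΩ.
V_A by voltage divider: V_A = 19.1 × 3.781/(25.9 + 3.781) = 2.433 V.
Branch current I = V_A/R3 = 2.433/5.44 = 0.4472 mA.

I ≈ 0.447 mA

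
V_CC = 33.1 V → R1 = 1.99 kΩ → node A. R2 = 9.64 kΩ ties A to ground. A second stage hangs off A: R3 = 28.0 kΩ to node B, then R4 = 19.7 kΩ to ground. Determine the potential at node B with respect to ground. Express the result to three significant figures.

V_B ≈ 11.0 V

Looking into the second stage from A: R3 + R4 = 47.70 kΩ appears in parallel with R2.
Effective lower resistance at A: R2 ‖ 47.70 = 8.019 kΩ.
V_A = 33.1 × 8.019/(1.99 + 8.019) = 26.52 V.
V_B = V_A × 0.4130 = 10.95 V.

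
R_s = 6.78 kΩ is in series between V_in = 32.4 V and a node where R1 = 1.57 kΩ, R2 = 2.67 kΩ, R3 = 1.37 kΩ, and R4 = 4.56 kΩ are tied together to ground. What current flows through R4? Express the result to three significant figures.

Equivalent of the parallel group: R_p = 0.5100 kΩ.
V_A = 32.4 × 0.5100/7.290 = 2.267 V.
I(R4) = V_A / R4 = 2.267/4.56 = 0.4971 mA.

I ≈ 0.497 mA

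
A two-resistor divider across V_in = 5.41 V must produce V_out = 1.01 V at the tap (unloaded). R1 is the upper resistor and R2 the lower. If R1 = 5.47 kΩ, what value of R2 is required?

V_out/V_in = R2/(R1+R2) = 0.1867.
R2 = R1 · 0.1867/(1 − 0.1867) = 1.256 kΩ.

R2 ≈ 1.26 kΩ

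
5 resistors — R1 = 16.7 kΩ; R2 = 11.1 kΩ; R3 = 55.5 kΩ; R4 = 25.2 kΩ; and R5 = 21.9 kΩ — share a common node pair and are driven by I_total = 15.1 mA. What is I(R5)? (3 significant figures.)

I ≈ 2.72 mA

Total conductance ΣG = 1/16.7 + 1/11.1 + 1/55.5 + 1/25.2 + 1/21.9 = 0.2533 (units of 1/kΩ).
Current divider: I(R5) = I_total · G_k/ΣG = 15.1 × (0.04566/0.2533) = 15.1 × 0.1802 = 2.722 mA.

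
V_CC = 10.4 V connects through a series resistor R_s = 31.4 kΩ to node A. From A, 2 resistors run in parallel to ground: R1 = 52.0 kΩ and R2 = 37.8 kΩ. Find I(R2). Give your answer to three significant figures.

I ≈ 0.113 mA

Combine the parallel branches: R_p = (1/52.0 + 1/37.8)⁻¹ = 21.89 kΩ.
V_A = 10.4 × 21.89/53.29 = 4.272 V.
I(R2) = V_A / R2 = 4.272/37.8 = 0.1130 mA.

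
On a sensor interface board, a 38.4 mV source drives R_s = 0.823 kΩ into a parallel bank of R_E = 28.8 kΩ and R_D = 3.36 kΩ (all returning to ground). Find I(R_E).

I ≈ 1.05 µA

Parallel bank: R_p = 1/(1/28.8 + 1/3.36) = 3.009 kΩ.
V_A by voltage divider: V_A = 38.4 × 3.009/(0.823 + 3.009) = 30.15 mV.
Branch current I = V_A/R_E = 30.15/28.8 = 1.047 µA.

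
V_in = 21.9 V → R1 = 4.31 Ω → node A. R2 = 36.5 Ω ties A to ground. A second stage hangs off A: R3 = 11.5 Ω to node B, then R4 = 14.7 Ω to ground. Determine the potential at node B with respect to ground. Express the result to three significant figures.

V_B ≈ 9.58 V

Looking into the second stage from A: R3 + R4 = 26.20 Ω appears in parallel with R2.
R2 ‖ (R3+R4) = 15.25 Ω.
V_A = 21.9 × 15.25/(4.31 + 15.25) = 17.07 V.
Then the unloaded second divider: V_B = V_A × R4/(R3+R4) = 17.07 × 0.5611 = 9.580 V.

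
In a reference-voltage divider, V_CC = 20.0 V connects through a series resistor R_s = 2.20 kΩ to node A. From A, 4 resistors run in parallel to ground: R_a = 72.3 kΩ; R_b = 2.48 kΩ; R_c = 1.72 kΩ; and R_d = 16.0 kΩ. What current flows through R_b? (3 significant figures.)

Parallel bank: R_p = 1/(1/72.3 + 1/2.48 + 1/1.72 + 1/16.0) = 0.9425 kΩ.
V_A = 20.0 × 0.9425/3.143 = 5.999 V.
Branch current I = V_A/R_b = 5.999/2.48 = 2.419 mA.
(Check via current divider: I_total = 6.364 mA; share G_k/ΣG = 0.3801 → same result.)

I ≈ 2.42 mA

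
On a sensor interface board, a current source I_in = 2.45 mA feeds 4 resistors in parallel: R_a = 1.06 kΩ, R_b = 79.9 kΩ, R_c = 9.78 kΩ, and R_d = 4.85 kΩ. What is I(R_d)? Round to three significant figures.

ΣG = 1/1.06 + 1/79.9 + 1/9.78 + 1/4.85 = 1.264.
R_d takes the fraction G_k/ΣG = 0.2062/1.264 = 0.1631, so I = 2.45 × 0.1631 = 0.3995 mA.

I ≈ 0.400 mA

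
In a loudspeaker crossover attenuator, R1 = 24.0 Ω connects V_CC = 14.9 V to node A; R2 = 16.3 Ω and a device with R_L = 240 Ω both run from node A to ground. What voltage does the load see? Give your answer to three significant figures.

V_out ≈ 5.79 V

R2 ‖ R_L = (16.3 × 240)/(16.3 + 240) = 15.26 Ω.
Now apply the divider: V_out = 14.9 × 0.3887 = 5.792 V.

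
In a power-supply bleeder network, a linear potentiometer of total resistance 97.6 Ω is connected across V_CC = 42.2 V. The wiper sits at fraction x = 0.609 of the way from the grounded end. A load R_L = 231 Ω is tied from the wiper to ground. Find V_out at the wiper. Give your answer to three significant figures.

The pot divides into 38.16 Ω above the wiper and 59.44 Ω below.
R_L loads the lower segment: effective lower R = 47.27 Ω.
Loaded-divider output: V_out = 42.2 × 0.5533 = 23.35 V.
(Unloaded: V_out = x·V_CC = 25.7 V.)

V_out ≈ 23.4 V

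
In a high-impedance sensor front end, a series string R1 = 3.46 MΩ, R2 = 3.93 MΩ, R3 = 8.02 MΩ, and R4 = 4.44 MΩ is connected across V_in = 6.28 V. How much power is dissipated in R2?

P ≈ 0.393 µW

Series current I = V_in/ΣR = 6.28/19.85 = 0.3164 µA.
V(R2) = I·R = 1.243 V; P = V·I = 1.243 × 0.3164 = 0.3934 µW.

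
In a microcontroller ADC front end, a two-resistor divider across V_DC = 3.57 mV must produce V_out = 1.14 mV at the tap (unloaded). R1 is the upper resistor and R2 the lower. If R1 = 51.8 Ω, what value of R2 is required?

R2 ≈ 24.3 Ω

V_out/V_DC = R2/(R1+R2) = 0.3193.
So R2 = R1 · V_out/(V_DC − V_out) = 51.8 × 1.14/(3.57 − 1.14) = 51.8 × 0.4691 = 24.30 Ω.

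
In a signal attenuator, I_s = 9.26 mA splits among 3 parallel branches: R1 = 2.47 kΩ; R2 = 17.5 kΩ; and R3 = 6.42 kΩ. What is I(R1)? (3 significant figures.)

I ≈ 6.07 mA

ΣG = 1/2.47 + 1/17.5 + 1/6.42 = 0.6178.
R1 takes the fraction G_k/ΣG = 0.4049/0.6178 = 0.6554, so I = 9.26 × 0.6554 = 6.069 mA.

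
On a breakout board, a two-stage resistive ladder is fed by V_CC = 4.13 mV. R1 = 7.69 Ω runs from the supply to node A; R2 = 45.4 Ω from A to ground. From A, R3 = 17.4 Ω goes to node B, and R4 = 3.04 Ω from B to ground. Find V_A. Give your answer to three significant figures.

The second stage (R3 + R4 = 20.44 Ω) loads node A in parallel with R2.
Effective lower resistance at A: R2 ‖ 20.44 = 14.09 Ω.
So V_A = 4.13 × 0.6470 = 2.672 mV.

V_A ≈ 2.67 mV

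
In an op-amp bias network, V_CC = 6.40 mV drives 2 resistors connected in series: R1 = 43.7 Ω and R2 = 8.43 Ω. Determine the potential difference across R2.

ΣR = 43.7 + 8.43 = 52.13 Ω.
Voltage divider: V = V_CC · (8.430 / 52.13) = 6.40 × 0.1617 = 1.035 mV.

V ≈ 1.03 mV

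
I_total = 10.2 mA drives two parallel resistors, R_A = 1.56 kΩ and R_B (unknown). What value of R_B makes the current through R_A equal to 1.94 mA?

R_B ≈ 0.366 kΩ

The fraction through R_A equals R_B/(R_A+R_B).
With f = 0.1902, R_B = R_A · f/(1−f) = 1.56 × 0.2349 = 0.3664 kΩ.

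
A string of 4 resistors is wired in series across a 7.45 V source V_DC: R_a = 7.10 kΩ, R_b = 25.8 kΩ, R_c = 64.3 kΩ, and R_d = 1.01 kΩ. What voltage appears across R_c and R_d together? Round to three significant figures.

V ≈ 4.95 V

Total series resistance ΣR = 7.10 + 25.8 + 64.3 + 1.01 = 98.21 kΩ.
R_{R_c..R_d} = 64.3 + 1.01 = 65.31 kΩ.
V = V_DC · R/ΣR = 7.45 × 0.6650 = 4.954 V.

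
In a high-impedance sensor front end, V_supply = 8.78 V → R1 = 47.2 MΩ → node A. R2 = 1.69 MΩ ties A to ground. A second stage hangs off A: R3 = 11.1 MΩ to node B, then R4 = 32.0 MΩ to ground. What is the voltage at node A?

The second stage (R3 + R4 = 43.10 MΩ) loads node A in parallel with R2.
R2 ‖ (R3+R4) = 1.626 MΩ.
V_A = 8.78 × 1.626/(47.2 + 1.626) = 0.2924 V.

V_A ≈ 0.292 V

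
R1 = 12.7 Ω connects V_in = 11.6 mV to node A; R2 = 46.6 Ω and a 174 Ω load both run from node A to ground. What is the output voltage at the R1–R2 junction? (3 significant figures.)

First combine the lower leg with the load: R2 ‖ R_L = 36.76 Ω.
Now apply the divider: V_out = 11.6 × 0.7432 = 8.621 mV.
(Unloaded it would be 9.12 mV; the load pulls it down.)

V_out ≈ 8.62 mV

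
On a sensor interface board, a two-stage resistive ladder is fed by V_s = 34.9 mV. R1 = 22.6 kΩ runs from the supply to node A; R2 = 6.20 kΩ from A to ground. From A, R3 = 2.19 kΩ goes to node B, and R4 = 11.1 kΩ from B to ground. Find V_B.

Node A sees R2 in parallel with the series input of stage 2, R3 + R4 = 13.29 kΩ.
R2 ‖ (R3+R4) = 4.228 kΩ.
V_A = 34.9 × 4.228/(22.6 + 4.228) = 5.500 mV.
Then the unloaded second divider: V_B = V_A × R4/(R3+R4) = 5.500 × 0.8352 = 4.594 mV.

V_B ≈ 4.59 mV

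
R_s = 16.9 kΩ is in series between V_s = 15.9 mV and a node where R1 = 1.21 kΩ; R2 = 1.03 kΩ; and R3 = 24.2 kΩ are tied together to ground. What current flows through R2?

I ≈ 0.481 µA

Equivalent of the parallel group: R_p = 0.5439 kΩ.
Node voltage V_A = V_s · R_p/(R_s + R_p) = 15.9 × 0.03118 = 0.4957 mV.
Branch current I = V_A/R2 = 0.4957/1.03 = 0.4813 µA.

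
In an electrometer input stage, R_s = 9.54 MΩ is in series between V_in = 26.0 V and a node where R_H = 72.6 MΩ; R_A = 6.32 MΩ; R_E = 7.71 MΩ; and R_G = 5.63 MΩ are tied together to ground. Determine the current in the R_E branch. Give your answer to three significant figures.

I ≈ 0.605 µA

Combine the parallel branches: R_p = (1/72.6 + 1/6.32 + 1/7.71 + 1/5.63)⁻¹ = 2.086 MΩ.
Node voltage V_A = V_in · R_p/(R_s + R_p) = 26.0 × 0.1794 = 4.666 V.
Branch current I = V_A/R_E = 4.666/7.71 = 0.6051 µA.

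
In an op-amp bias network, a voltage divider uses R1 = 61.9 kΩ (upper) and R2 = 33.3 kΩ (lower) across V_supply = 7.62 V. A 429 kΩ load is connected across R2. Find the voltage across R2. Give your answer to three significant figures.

R2 ‖ R_L = (33.3 × 429)/(33.3 + 429) = 30.90 kΩ.
Now apply the divider: V_out = 7.62 × 0.3330 = 2.537 V.
(Unloaded it would be 2.67 V; the load pulls it down.)

V_out ≈ 2.54 V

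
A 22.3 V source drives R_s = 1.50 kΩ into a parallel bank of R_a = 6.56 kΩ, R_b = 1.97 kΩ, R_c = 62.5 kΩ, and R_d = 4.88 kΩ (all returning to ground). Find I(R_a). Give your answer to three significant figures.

I ≈ 1.46 mA

Equivalent of the parallel group: R_p = 1.135 kΩ.
Node voltage V_A = V_CC · R_p/(R_s + R_p) = 22.3 × 0.4308 = 9.606 V.
I(R_a) = V_A / R_a = 9.606/6.56 = 1.464 mA.
(Check via current divider: I_total = 8.463 mA; share G_k/ΣG = 0.1730 → same result.)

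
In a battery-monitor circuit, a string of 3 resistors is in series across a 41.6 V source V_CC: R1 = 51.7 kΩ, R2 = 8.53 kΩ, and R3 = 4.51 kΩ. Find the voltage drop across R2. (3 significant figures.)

V ≈ 5.48 V

Total series resistance ΣR = 51.7 + 8.53 + 4.51 = 64.74 kΩ.
By the voltage-divider rule, V = 41.6 × 8.530/64.74 = 5.481 V.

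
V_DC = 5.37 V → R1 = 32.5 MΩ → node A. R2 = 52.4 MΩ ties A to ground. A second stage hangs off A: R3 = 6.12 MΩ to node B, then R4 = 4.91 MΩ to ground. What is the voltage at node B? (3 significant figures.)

Looking into the second stage from A: R3 + R4 = 11.03 MΩ appears in parallel with R2.
Effective lower resistance at A: R2 ‖ 11.03 = 9.112 MΩ.
First divider: V_A = V_DC · 9.112/(32.5 + 9.112) = 1.176 V.
V_B = V_A × 0.4451 = 0.5234 V.

V_B ≈ 0.523 V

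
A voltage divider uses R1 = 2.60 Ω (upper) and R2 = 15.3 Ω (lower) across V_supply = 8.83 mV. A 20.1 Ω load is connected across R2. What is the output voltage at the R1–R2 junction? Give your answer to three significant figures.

V_out ≈ 6.80 mV

First combine the lower leg with the load: R2 ‖ R_L = 8.687 Ω.
Voltage divider with the loaded lower leg: V_out = 8.83 × 8.687/(2.60 + 8.687) = 8.83 × 0.7697 = 6.796 mV.
(Unloaded it would be 7.55 mV; the load pulls it down.)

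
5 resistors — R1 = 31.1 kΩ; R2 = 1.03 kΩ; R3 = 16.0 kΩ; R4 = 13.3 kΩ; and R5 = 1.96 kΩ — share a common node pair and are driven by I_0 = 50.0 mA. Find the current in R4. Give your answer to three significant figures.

Total conductance ΣG = 1/31.1 + 1/1.03 + 1/16.0 + 1/13.3 + 1/1.96 = 1.651 (units of 1/kΩ).
Current divider: I(R4) = I_0 · G_k/ΣG = 50.0 × (0.07519/1.651) = 50.0 × 0.04554 = 2.277 mA.

I ≈ 2.28 mA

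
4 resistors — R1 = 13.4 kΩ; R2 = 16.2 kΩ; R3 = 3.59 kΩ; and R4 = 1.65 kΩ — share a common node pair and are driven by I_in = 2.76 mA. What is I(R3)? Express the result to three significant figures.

I ≈ 0.753 mA

ΣG = 1/13.4 + 1/16.2 + 1/3.59 + 1/1.65 = 1.021.
R3 takes the fraction G_k/ΣG = 0.2786/1.021 = 0.2728, so I = 2.76 × 0.2728 = 0.7530 mA.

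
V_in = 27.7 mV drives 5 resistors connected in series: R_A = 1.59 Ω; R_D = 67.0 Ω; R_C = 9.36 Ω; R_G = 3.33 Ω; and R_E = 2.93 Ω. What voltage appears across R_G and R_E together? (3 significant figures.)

V ≈ 2.06 mV

Series total: ΣR = 1.59 + 67.0 + 9.36 + 3.33 + 2.93 = 84.21 Ω.
R_{R_G..R_E} = 3.33 + 2.93 = 6.260 Ω.
By the voltage-divider rule, V = 27.7 × 6.260/84.21 = 2.059 mV.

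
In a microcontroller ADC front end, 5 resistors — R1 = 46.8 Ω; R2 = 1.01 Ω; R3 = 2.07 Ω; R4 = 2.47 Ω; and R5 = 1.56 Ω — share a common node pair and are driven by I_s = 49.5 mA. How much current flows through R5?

Total conductance ΣG = 1/46.8 + 1/1.01 + 1/2.07 + 1/2.47 + 1/1.56 = 2.540 (units of 1/Ω).
R5 takes the fraction G_k/ΣG = 0.6410/2.540 = 0.2523, so I = 49.5 × 0.2523 = 12.49 mA.

I ≈ 12.5 mA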